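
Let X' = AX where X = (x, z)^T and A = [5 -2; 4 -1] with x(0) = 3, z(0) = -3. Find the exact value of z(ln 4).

528

A = [[5,-2],[4,-1]]; eigenvalues λ = 1, 3.
Eigenvectors: (-1,-2) for λ=1, (1,1) for λ=3.
From the initial condition, c_1 = 6, c_2 = 9.
z(ln 4) = (6)(4^1)(-2) + (9)(4^3)(1) = 528.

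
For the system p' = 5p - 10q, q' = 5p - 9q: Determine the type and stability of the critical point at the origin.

A = [[5,-10],[5,-9]]; det(A-λI) = λ^2 + 4λ + 5.
λ = -2 ± i: negative real part.

stable spiral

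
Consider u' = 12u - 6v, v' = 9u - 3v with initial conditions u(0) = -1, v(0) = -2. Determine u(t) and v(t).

u(t) = e^(6t) - 2e^(3t), v(t) = e^(6t) - 3e^(3t)

Coefficient matrix A = [[12, -6], [9, -3]].
Characteristic polynomial det(A - λI) = λ^2 - 9λ + 18 = 0.
Eigenvalues λ = 3, 6.
For λ=3: (A-λI) row 1 is [9, -6], so an eigenvector is (-2, -3).
For λ=6: (A-λI) row 1 is [6, -6], so an eigenvector is (1, 1).
General solution: C_1e^(3t)(-2,-3) + C_2e^(6t)(1,1).
Applying u(0)=-1, v(0)=-2 gives C_1=1, C_2=1.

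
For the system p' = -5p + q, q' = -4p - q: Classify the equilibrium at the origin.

stable improper node

A = [[-5,1],[-4,-1]]; det(A-λI) = λ^2 + 6λ + 9.
repeated λ = -3 with a single eigenvector.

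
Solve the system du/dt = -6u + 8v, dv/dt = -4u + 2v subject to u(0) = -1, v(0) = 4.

u(t) = 9e^(-2t)sin(4t) - e^(-2t)cos(4t), v(t) = 5e^(-2t)sin(4t) + 4e^(-2t)cos(4t)

Coefficient matrix A = [[-6, 8], [-4, 2]].
Characteristic polynomial det(A - λI) = λ^2 + 4λ + 20 = 0.
Eigenvalues λ = -2 ± 4i (complex conjugate pair).
For λ=-2+4i: an eigenvector is (-1,0) - i(1,1) = (-1 - i, 0 - i).
A real fundamental pair from Re and Im of e^((-2+4i)t)v: X_1 = e^(-2t)(cos(4t)·(-1,0) + sin(4t)·(1,1)), X_2 = e^(-2t)(sin(4t)·(-1,0) - cos(4t)·(1,1)).
General solution: c_1X_1 + c_2X_2.
Applying u(0)=-1, v(0)=4 gives c_1=5, c_2=-4.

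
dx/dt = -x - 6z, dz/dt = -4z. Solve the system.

Coefficient matrix A = [[-1, -6], [0, -4]].
Characteristic polynomial det(A - λI) = λ^2 + 5λ + 4 = 0.
Eigenvalues λ = -4, -1.
For λ=-4: (A-λI) row 1 is [3, -6], so an eigenvector is (2, 1).
For λ=-1: (A-λI) row 1 is [0, -6], so an eigenvector is (-1, 0).
General solution: C_1e^(-4t)(2,1) + C_2e^(-t)(-1,0).

x(t) = 2C_1e^(-4t) - C_2e^(-t), z(t) = C_1e^(-4t)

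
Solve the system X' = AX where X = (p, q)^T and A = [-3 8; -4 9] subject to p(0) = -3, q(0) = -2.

Coefficient matrix A = [[-3, 8], [-4, 9]].
Characteristic polynomial det(A - λI) = λ^2 - 6λ + 5 = 0.
Eigenvalues λ = 1, 5.
For λ=1: (A-λI) row 1 is [-4, 8], so an eigenvector is (2, 1).
For λ=5: (A-λI) row 1 is [-8, 8], so an eigenvector is (1, 1).
General solution: K_1e^(t)(2,1) + K_2e^(5t)(1,1).
Applying p(0)=-3, q(0)=-2 gives K_1=-1, K_2=-1.

p(t) = -e^(5t) - 2e^(t), q(t) = -e^(5t) - e^(t)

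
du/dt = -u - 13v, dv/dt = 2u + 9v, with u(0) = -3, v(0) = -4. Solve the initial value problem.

Coefficient matrix A = [[-1, -13], [2, 9]].
Characteristic polynomial det(A - λI) = λ^2 - 8λ + 17 = 0.
Eigenvalues λ = 4 ± i (complex conjugate pair).
For λ=4+i: an eigenvector is (2,-1) - i(3,-1) = (2 - 3i, -1 + i).
A real fundamental pair from Re and Im of e^((4+i)t)v: X_1 = e^(4t)(cos(t)·(2,-1) + sin(t)·(3,-1)), X_2 = e^(4t)(sin(t)·(2,-1) - cos(t)·(3,-1)).
General solution: K_1X_1 + K_2X_2.
Applying u(0)=-3, v(0)=-4 gives K_1=15, K_2=11.

u(t) = 67e^(4t)sin(t) - 3e^(4t)cos(t), v(t) = -26e^(4t)sin(t) - 4e^(4t)cos(t)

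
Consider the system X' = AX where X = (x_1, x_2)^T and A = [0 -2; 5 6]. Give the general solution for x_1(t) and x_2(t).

x_1(t) = -C_1e^(3t)sin(t) - C_1e^(3t)cos(t) - C_2e^(3t)sin(t) + C_2e^(3t)cos(t), x_2(t) = C_1e^(3t)sin(t) + 2C_1e^(3t)cos(t) + 2C_2e^(3t)sin(t) - C_2e^(3t)cos(t)

Coefficient matrix A = [[0, -2], [5, 6]].
Characteristic polynomial det(A - λI) = λ^2 - 6λ + 10 = 0.
Eigenvalues λ = 3 ± i (complex conjugate pair).
For λ=3+i: an eigenvector is (-1,2) - i(-1,1) = (-1 + i, 2 - i).
A real fundamental pair from Re and Im of e^((3+i)t)v: X_1 = e^(3t)(cos(t)·(-1,2) + sin(t)·(-1,1)), X_2 = e^(3t)(sin(t)·(-1,2) - cos(t)·(-1,1)).
General solution: C_1X_1 + C_2X_2.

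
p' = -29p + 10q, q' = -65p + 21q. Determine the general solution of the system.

Coefficient matrix A = [[-29, 10], [-65, 21]].
Characteristic polynomial det(A - λI) = λ^2 + 8λ + 41 = 0.
Eigenvalues λ = -4 ± 5i (complex conjugate pair).
For λ=-4+5i: an eigenvector is (1,3) - i(1,2) = (1 - i, 3 - 2i).
A real fundamental pair from Re and Im of e^((-4+5i)t)v: X_1 = e^(-4t)(cos(5t)·(1,3) + sin(5t)·(1,2)), X_2 = e^(-4t)(sin(5t)·(1,3) - cos(5t)·(1,2)).
General solution: c_1X_1 + c_2X_2.

p(t) = c_1e^(-4t)sin(5t) + c_1e^(-4t)cos(5t) + c_2e^(-4t)sin(5t) - c_2e^(-4t)cos(5t), q(t) = 2c_1e^(-4t)sin(5t) + 3c_1e^(-4t)cos(5t) + 3c_2e^(-4t)sin(5t) - 2c_2e^(-4t)cos(5t)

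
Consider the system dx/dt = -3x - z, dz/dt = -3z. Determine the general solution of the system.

x(t) = -K_1e^(-3t) - K_2te^(-3t) + K_2e^(-3t), z(t) = K_2e^(-3t)

Coefficient matrix A = [[-3, -1], [0, -3]].
Characteristic polynomial det(A - λI) = λ^2 + 6λ + 9 = 0.
Single eigenvalue λ = -3 with algebraic multiplicity 2.
Eigenvector v = (-1,0); generalized eigenvector w with (A-λI)w=v is (1,1).
General solution: e^(-3t)[K_1·v + K_2·(t·v + w)].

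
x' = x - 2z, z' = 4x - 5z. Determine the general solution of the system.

x(t) = -K_1e^(-3t) - K_2e^(-t), z(t) = -2K_1e^(-3t) - K_2e^(-t)

Coefficient matrix A = [[1, -2], [4, -5]].
Characteristic polynomial det(A - λI) = λ^2 + 4λ + 3 = 0.
Eigenvalues λ = -3, -1.
For λ=-3: (A-λI) row 1 is [4, -2], so an eigenvector is (-1, -2).
For λ=-1: (A-λI) row 1 is [2, -2], so an eigenvector is (-1, -1).
General solution: K_1e^(-3t)(-1,-2) + K_2e^(-t)(-1,-1).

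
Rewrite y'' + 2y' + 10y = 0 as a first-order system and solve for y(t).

Let x_1 = y, x_2 = y'. Then x_1' = x_2 and x_2' = -10x_1 - 2x_2.
A = [[0,1],[-10,-2]]; det(A-λI) = λ^2 + 2λ + 10.
Eigenvalues λ = -1 ± 3i.

y(t) = C_1e^(-t)cos(3t) + C_2e^(-t)sin(3t)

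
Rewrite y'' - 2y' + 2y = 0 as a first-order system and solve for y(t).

y(t) = K_1e^(t)cos(t) + K_2e^(t)sin(t)

Let x_1 = y, x_2 = y'. Then x_1' = x_2 and x_2' = -2x_1 + 2x_2.
A = [[0,1],[-2,2]]; det(A-λI) = λ^2 - 2λ + 2.
Eigenvalues λ = 1 ± i.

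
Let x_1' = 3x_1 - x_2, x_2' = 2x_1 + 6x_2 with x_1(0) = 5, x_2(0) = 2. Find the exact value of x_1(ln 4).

A = [[3,-1],[2,6]]; eigenvalues λ = 5, 4.
Eigenvectors: (1,-2) for λ=5, (1,-1) for λ=4.
From the initial condition, c_1 = -7, c_2 = 12.
x_1(ln 4) = (-7)(4^5)(1) + (12)(4^4)(1) = -4096.

-4096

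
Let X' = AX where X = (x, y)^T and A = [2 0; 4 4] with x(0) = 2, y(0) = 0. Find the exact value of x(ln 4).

32

A = [[2,0],[4,4]]; eigenvalues λ = 2, 4.
Eigenvectors: (1,-2) for λ=2, (0,1) for λ=4.
From the initial condition, c_1 = 2, c_2 = 4.
x(ln 4) = (2)(4^2)(1) + (4)(4^4)(0) = 32.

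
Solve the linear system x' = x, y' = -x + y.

Coefficient matrix A = [[1, 0], [-1, 1]].
Characteristic polynomial det(A - λI) = λ^2 - 2λ + 1 = 0.
Single eigenvalue λ = 1 with algebraic multiplicity 2.
Eigenvector v = (0,1); generalized eigenvector w with (A-λI)w=v is (-1,-3).
General solution: e^(t)[K_1·v + K_2·(t·v + w)].

x(t) = -K_2e^(t), y(t) = K_1e^(t) + K_2te^(t) - 3K_2e^(t)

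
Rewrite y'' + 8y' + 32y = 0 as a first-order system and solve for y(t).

Let x_1 = y, x_2 = y'. Then x_1' = x_2 and x_2' = -32x_1 - 8x_2.
A = [[0,1],[-32,-8]]; det(A-λI) = λ^2 + 8λ + 32.
Eigenvalues λ = -4 ± 4i.

y(t) = C_1e^(-4t)cos(4t) + C_2e^(-4t)sin(4t)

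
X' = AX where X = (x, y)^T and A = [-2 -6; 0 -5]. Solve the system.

x(t) = -c_1e^(-2t) - 2c_2e^(-5t), y(t) = -c_2e^(-5t)

Coefficient matrix A = [[-2, -6], [0, -5]].
Characteristic polynomial det(A - λI) = λ^2 + 7λ + 10 = 0.
Eigenvalues λ = -2, -5.
For λ=-2: (A-λI) row 1 is [0, -6], so an eigenvector is (-1, 0).
For λ=-5: (A-λI) row 1 is [3, -6], so an eigenvector is (-2, -1).
General solution: c_1e^(-2t)(-1,0) + c_2e^(-5t)(-2,-1).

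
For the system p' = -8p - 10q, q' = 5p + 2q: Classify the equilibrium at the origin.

A = [[-8,-10],[5,2]]; det(A-λI) = λ^2 + 6λ + 34.
λ = -3 ± 5i: negative real part.

stable spiral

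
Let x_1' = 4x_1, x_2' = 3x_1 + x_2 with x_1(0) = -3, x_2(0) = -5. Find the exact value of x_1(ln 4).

-768

A = [[4,0],[3,1]]; eigenvalues λ = 1, 4.
Eigenvectors: (0,-1) for λ=1, (1,1) for λ=4.
From the initial condition, c_1 = 2, c_2 = -3.
x_1(ln 4) = (2)(4^1)(0) + (-3)(4^4)(1) = -768.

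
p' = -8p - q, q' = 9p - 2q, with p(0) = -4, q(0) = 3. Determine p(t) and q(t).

p(t) = 9te^(-5t) - 4e^(-5t), q(t) = -27te^(-5t) + 3e^(-5t)

Coefficient matrix A = [[-8, -1], [9, -2]].
Characteristic polynomial det(A - λI) = λ^2 + 10λ + 25 = 0.
Single eigenvalue λ = -5 with algebraic multiplicity 2.
Eigenvector v = (-1,3); generalized eigenvector w with (A-λI)w=v is (1,-2).
General solution: e^(-5t)[K_1·v + K_2·(t·v + w)].
Applying p(0)=-4, q(0)=3 gives K_1=-5, K_2=-9.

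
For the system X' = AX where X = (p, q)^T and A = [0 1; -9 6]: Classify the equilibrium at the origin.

A = [[0,1],[-9,6]]; det(A-λI) = λ^2 - 6λ + 9.
repeated λ = 3 with a single eigenvector.

unstable improper node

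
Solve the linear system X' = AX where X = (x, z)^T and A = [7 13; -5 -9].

x(t) = -2K_1e^(-t)sin(t) + 3K_1e^(-t)cos(t) + 3K_2e^(-t)sin(t) + 2K_2e^(-t)cos(t), z(t) = K_1e^(-t)sin(t) - 2K_1e^(-t)cos(t) - 2K_2e^(-t)sin(t) - K_2e^(-t)cos(t)

Coefficient matrix A = [[7, 13], [-5, -9]].
Characteristic polynomial det(A - λI) = λ^2 + 2λ + 2 = 0.
Eigenvalues λ = -1 ± i (complex conjugate pair).
For λ=-1+i: an eigenvector is (3,-2) - i(-2,1) = (3 + 2i, -2 - i).
A real fundamental pair from Re and Im of e^((-1+i)t)v: X_1 = e^(-t)(cos(t)·(3,-2) + sin(t)·(-2,1)), X_2 = e^(-t)(sin(t)·(3,-2) - cos(t)·(-2,1)).
General solution: K_1X_1 + K_2X_2.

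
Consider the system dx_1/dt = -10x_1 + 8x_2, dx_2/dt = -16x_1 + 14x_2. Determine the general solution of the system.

x_1(t) = -K_1e^(-2t) + K_2e^(6t), x_2(t) = -K_1e^(-2t) + 2K_2e^(6t)

Coefficient matrix A = [[-10, 8], [-16, 14]].
Characteristic polynomial det(A - λI) = λ^2 - 4λ - 12 = 0.
Eigenvalues λ = -2, 6.
For λ=-2: (A-λI) row 1 is [-8, 8], so an eigenvector is (-1, -1).
For λ=6: (A-λI) row 1 is [-16, 8], so an eigenvector is (1, 2).
General solution: K_1e^(-2t)(-1,-1) + K_2e^(6t)(1,2).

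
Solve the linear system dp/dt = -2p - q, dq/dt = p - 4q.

p(t) = C_1e^(-3t) + C_2te^(-3t) - 2C_2e^(-3t), q(t) = C_1e^(-3t) + C_2te^(-3t) - 3C_2e^(-3t)

Coefficient matrix A = [[-2, -1], [1, -4]].
Characteristic polynomial det(A - λI) = λ^2 + 6λ + 9 = 0.
Single eigenvalue λ = -3 with algebraic multiplicity 2.
Eigenvector v = (1,1); generalized eigenvector w with (A-λI)w=v is (-2,-3).
General solution: e^(-3t)[C_1·v + C_2·(t·v + w)].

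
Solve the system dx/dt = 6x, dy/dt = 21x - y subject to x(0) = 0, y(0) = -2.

x(t) = 0, y(t) = -2e^(-t)

Coefficient matrix A = [[6, 0], [21, -1]].
Characteristic polynomial det(A - λI) = λ^2 - 5λ - 6 = 0.
Eigenvalues λ = 6, -1.
For λ=6: (A-λI) row 2 is [21, -7], so an eigenvector is (-1, -3).
For λ=-1: (A-λI) row 1 is [7, 0], so an eigenvector is (0, -1).
General solution: c_1e^(6t)(-1,-3) + c_2e^(-t)(0,-1).
Applying x(0)=0, y(0)=-2 gives c_1=0, c_2=2.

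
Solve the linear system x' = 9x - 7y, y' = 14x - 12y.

Coefficient matrix A = [[9, -7], [14, -12]].
Characteristic polynomial det(A - λI) = λ^2 + 3λ - 10 = 0.
Eigenvalues λ = -5, 2.
For λ=-5: (A-λI) row 1 is [14, -7], so an eigenvector is (-1, -2).
For λ=2: (A-λI) row 1 is [7, -7], so an eigenvector is (-1, -1).
General solution: c_1e^(-5t)(-1,-2) + c_2e^(2t)(-1,-1).

x(t) = -c_1e^(-5t) - c_2e^(2t), y(t) = -2c_1e^(-5t) - c_2e^(2t)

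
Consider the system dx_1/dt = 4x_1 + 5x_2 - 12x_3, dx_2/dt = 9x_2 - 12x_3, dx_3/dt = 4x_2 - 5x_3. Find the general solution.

Coefficient matrix A = [[4, 5, -12], [0, 9, -12], [0, 4, -5]].
det(A - λI) = 0 gives eigenvalues λ = 4, 3, 1.
For λ=4: eigenvector (1,0,0).
For λ=3: eigenvector (2,2,1).
For λ=1: eigenvector (-3,-3,-2).
General solution: K_1e^(4t)(1,0,0) + K_2e^(3t)(2,2,1) + K_3e^(t)(-3,-3,-2).

x_1(t) = K_1e^(4t) + 2K_2e^(3t) - 3K_3e^(t), x_2(t) = 2K_2e^(3t) - 3K_3e^(t), x_3(t) = K_2e^(3t) - 2K_3e^(t)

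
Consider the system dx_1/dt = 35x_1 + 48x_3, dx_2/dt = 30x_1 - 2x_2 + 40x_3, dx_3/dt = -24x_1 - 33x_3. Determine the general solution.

Coefficient matrix A = [[35, 0, 48], [30, -2, 40], [-24, 0, -33]].
det(A - λI) = 0 gives eigenvalues λ = -1, -2, 3.
For λ=-1: eigenvector (-4,0,3).
For λ=-2: eigenvector (0,1,0).
For λ=3: eigenvector (3,2,-2).
General solution: K_1e^(-t)(-4,0,3) + K_2e^(-2t)(0,1,0) + K_3e^(3t)(3,2,-2).

x_1(t) = -4K_1e^(-t) + 3K_3e^(3t), x_2(t) = K_2e^(-2t) + 2K_3e^(3t), x_3(t) = 3K_1e^(-t) - 2K_3e^(3t)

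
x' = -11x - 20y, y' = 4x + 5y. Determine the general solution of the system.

x(t) = -2K_1e^(-3t)sin(4t) + K_1e^(-3t)cos(4t) + K_2e^(-3t)sin(4t) + 2K_2e^(-3t)cos(4t), y(t) = K_1e^(-3t)sin(4t) - K_2e^(-3t)cos(4t)

Coefficient matrix A = [[-11, -20], [4, 5]].
Characteristic polynomial det(A - λI) = λ^2 + 6λ + 25 = 0.
Eigenvalues λ = -3 ± 4i (complex conjugate pair).
For λ=-3+4i: an eigenvector is (1,0) - i(-2,1) = (1 + 2i, 0 - i).
A real fundamental pair from Re and Im of e^((-3+4i)t)v: X_1 = e^(-3t)(cos(4t)·(1,0) + sin(4t)·(-2,1)), X_2 = e^(-3t)(sin(4t)·(1,0) - cos(4t)·(-2,1)).
General solution: K_1X_1 + K_2X_2.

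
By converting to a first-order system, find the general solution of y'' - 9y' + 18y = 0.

y(t) = C_1e^(3t) + C_2e^(6t)

Let x_1 = y, x_2 = y'. Then x_1' = x_2 and x_2' = -18x_1 + 9x_2.
A = [[0,1],[-18,9]]; det(A-λI) = λ^2 - 9λ + 18.
Eigenvalues λ = 3, 6 with eigenvectors (1,3), (1,6).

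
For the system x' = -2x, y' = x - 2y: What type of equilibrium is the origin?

A = [[-2,0],[1,-2]]; det(A-λI) = λ^2 + 4λ + 4.
repeated λ = -2 with a single eigenvector.

stable improper node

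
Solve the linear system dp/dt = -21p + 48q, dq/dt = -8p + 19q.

Coefficient matrix A = [[-21, 48], [-8, 19]].
Characteristic polynomial det(A - λI) = λ^2 + 2λ - 15 = 0.
Eigenvalues λ = -5, 3.
For λ=-5: (A-λI) row 1 is [-16, 48], so an eigenvector is (-3, -1).
For λ=3: (A-λI) row 1 is [-24, 48], so an eigenvector is (2, 1).
General solution: c_1e^(-5t)(-3,-1) + c_2e^(3t)(2,1).

p(t) = -3c_1e^(-5t) + 2c_2e^(3t), q(t) = -c_1e^(-5t) + c_2e^(3t)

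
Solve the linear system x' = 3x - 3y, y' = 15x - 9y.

Coefficient matrix A = [[3, -3], [15, -9]].
Characteristic polynomial det(A - λI) = λ^2 + 6λ + 18 = 0.
Eigenvalues λ = -3 ± 3i (complex conjugate pair).
For λ=-3+3i: an eigenvector is (1,2) - i(0,1) = (1, 2 - i).
A real fundamental pair from Re and Im of e^((-3+3i)t)v: X_1 = e^(-3t)(cos(3t)·(1,2) + sin(3t)·(0,1)), X_2 = e^(-3t)(sin(3t)·(1,2) - cos(3t)·(0,1)).
General solution: C_1X_1 + C_2X_2.

x(t) = C_1e^(-3t)cos(3t) + C_2e^(-3t)sin(3t), y(t) = C_1e^(-3t)sin(3t) + 2C_1e^(-3t)cos(3t) + 2C_2e^(-3t)sin(3t) - C_2e^(-3t)cos(3t)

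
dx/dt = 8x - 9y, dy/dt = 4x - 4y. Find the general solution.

x(t) = 3C_1e^(2t) + 3C_2te^(2t) - C_2e^(2t), y(t) = 2C_1e^(2t) + 2C_2te^(2t) - C_2e^(2t)

Coefficient matrix A = [[8, -9], [4, -4]].
Characteristic polynomial det(A - λI) = λ^2 - 4λ + 4 = 0.
Single eigenvalue λ = 2 with algebraic multiplicity 2.
Eigenvector v = (3,2); generalized eigenvector w with (A-λI)w=v is (-1,-1).
General solution: e^(2t)[C_1·v + C_2·(t·v + w)].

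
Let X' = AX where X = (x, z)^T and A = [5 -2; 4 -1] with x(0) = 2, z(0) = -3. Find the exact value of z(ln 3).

159

A = [[5,-2],[4,-1]]; eigenvalues λ = 1, 3.
Eigenvectors: (-1,-2) for λ=1, (1,1) for λ=3.
From the initial condition, c_1 = 5, c_2 = 7.
z(ln 3) = (5)(3^1)(-2) + (7)(3^3)(1) = 159.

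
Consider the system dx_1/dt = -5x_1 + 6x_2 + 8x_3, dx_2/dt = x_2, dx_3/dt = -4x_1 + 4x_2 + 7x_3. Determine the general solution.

Coefficient matrix A = [[-5, 6, 8], [0, 1, 0], [-4, 4, 7]].
det(A - λI) = 0 gives eigenvalues λ = -1, 1, 3.
For λ=-1: eigenvector (2,0,1).
For λ=1: eigenvector (1,1,0).
For λ=3: eigenvector (1,0,1).
General solution: C_1e^(-t)(2,0,1) + C_2e^(t)(1,1,0) + C_3e^(3t)(1,0,1).

x_1(t) = 2C_1e^(-t) + C_2e^(t) + C_3e^(3t), x_2(t) = C_2e^(t), x_3(t) = C_1e^(-t) + C_3e^(3t)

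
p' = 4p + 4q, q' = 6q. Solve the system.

p(t) = 2K_1e^(6t) + K_2e^(4t), q(t) = K_1e^(6t)

Coefficient matrix A = [[4, 4], [0, 6]].
Characteristic polynomial det(A - λI) = λ^2 - 10λ + 24 = 0.
Eigenvalues λ = 6, 4.
For λ=6: (A-λI) row 1 is [-2, 4], so an eigenvector is (2, 1).
For λ=4: (A-λI) row 1 is [0, 4], so an eigenvector is (1, 0).
General solution: K_1e^(6t)(2,1) + K_2e^(4t)(1,0).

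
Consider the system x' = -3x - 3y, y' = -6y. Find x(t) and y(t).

x(t) = -c_1e^(-3t) + c_2e^(-6t), y(t) = c_2e^(-6t)

Coefficient matrix A = [[-3, -3], [0, -6]].
Characteristic polynomial det(A - λI) = λ^2 + 9λ + 18 = 0.
Eigenvalues λ = -3, -6.
For λ=-3: (A-λI) row 1 is [0, -3], so an eigenvector is (-1, 0).
For λ=-6: (A-λI) row 1 is [3, -3], so an eigenvector is (1, 1).
General solution: c_1e^(-3t)(-1,0) + c_2e^(-6t)(1,1).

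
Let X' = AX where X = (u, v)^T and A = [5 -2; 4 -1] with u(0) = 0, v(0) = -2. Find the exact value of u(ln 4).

A = [[5,-2],[4,-1]]; eigenvalues λ = 3, 1.
Eigenvectors: (-1,-1) for λ=3, (-1,-2) for λ=1.
From the initial condition, c_1 = -2, c_2 = 2.
u(ln 4) = (-2)(4^3)(-1) + (2)(4^1)(-1) = 120.

120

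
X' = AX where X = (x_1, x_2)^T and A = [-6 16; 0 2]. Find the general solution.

Coefficient matrix A = [[-6, 16], [0, 2]].
Characteristic polynomial det(A - λI) = λ^2 + 4λ - 12 = 0.
Eigenvalues λ = 2, -6.
For λ=2: (A-λI) row 1 is [-8, 16], so an eigenvector is (-2, -1).
For λ=-6: (A-λI) row 1 is [0, 16], so an eigenvector is (-1, 0).
General solution: C_1e^(2t)(-2,-1) + C_2e^(-6t)(-1,0).

x_1(t) = -2C_1e^(2t) - C_2e^(-6t), x_2(t) = -C_1e^(2t)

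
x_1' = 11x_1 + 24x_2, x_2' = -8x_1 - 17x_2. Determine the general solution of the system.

x_1(t) = -3C_1e^(-5t) + 2C_2e^(-t), x_2(t) = 2C_1e^(-5t) - C_2e^(-t)

Coefficient matrix A = [[11, 24], [-8, -17]].
Characteristic polynomial det(A - λI) = λ^2 + 6λ + 5 = 0.
Eigenvalues λ = -5, -1.
For λ=-5: (A-λI) row 1 is [16, 24], so an eigenvector is (-3, 2).
For λ=-1: (A-λI) row 1 is [12, 24], so an eigenvector is (2, -1).
General solution: C_1e^(-5t)(-3,2) + C_2e^(-t)(2,-1).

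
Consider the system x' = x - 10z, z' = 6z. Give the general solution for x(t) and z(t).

x(t) = -c_1e^(t) + 2c_2e^(6t), z(t) = -c_2e^(6t)

Coefficient matrix A = [[1, -10], [0, 6]].
Characteristic polynomial det(A - λI) = λ^2 - 7λ + 6 = 0.
Eigenvalues λ = 1, 6.
For λ=1: (A-λI) row 1 is [0, -10], so an eigenvector is (-1, 0).
For λ=6: (A-λI) row 1 is [-5, -10], so an eigenvector is (2, -1).
General solution: c_1e^(t)(-1,0) + c_2e^(6t)(2,-1).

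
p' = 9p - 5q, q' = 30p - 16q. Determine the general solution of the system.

p(t) = K_1e^(-t) - K_2e^(-6t), q(t) = 2K_1e^(-t) - 3K_2e^(-6t)

Coefficient matrix A = [[9, -5], [30, -16]].
Characteristic polynomial det(A - λI) = λ^2 + 7λ + 6 = 0.
Eigenvalues λ = -1, -6.
For λ=-1: (A-λI) row 1 is [10, -5], so an eigenvector is (1, 2).
For λ=-6: (A-λI) row 1 is [15, -5], so an eigenvector is (-1, -3).
General solution: K_1e^(-t)(1,2) + K_2e^(-6t)(-1,-3).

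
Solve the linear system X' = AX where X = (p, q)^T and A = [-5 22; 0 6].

p(t) = 2K_1e^(6t) + K_2e^(-5t), q(t) = K_1e^(6t)

Coefficient matrix A = [[-5, 22], [0, 6]].
Characteristic polynomial det(A - λI) = λ^2 - λ - 30 = 0.
Eigenvalues λ = 6, -5.
For λ=6: (A-λI) row 1 is [-11, 22], so an eigenvector is (2, 1).
For λ=-5: (A-λI) row 1 is [0, 22], so an eigenvector is (1, 0).
General solution: K_1e^(6t)(2,1) + K_2e^(-5t)(1,0).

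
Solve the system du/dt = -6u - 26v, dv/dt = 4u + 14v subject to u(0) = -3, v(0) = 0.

u(t) = 15e^(4t)sin(2t) - 3e^(4t)cos(2t), v(t) = -6e^(4t)sin(2t)

Coefficient matrix A = [[-6, -26], [4, 14]].
Characteristic polynomial det(A - λI) = λ^2 - 8λ + 20 = 0.
Eigenvalues λ = 4 ± 2i (complex conjugate pair).
For λ=4+2i: an eigenvector is (-3,1) - i(2,-1) = (-3 - 2i, 1 + i).
A real fundamental pair from Re and Im of e^((4+2i)t)v: X_1 = e^(4t)(cos(2t)·(-3,1) + sin(2t)·(2,-1)), X_2 = e^(4t)(sin(2t)·(-3,1) - cos(2t)·(2,-1)).
General solution: K_1X_1 + K_2X_2.
Applying u(0)=-3, v(0)=0 gives K_1=3, K_2=-3.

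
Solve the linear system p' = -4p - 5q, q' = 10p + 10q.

Coefficient matrix A = [[-4, -5], [10, 10]].
Characteristic polynomial det(A - λI) = λ^2 - 6λ + 10 = 0.
Eigenvalues λ = 3 ± i (complex conjugate pair).
For λ=3+i: an eigenvector is (1,-1) - i(-2,3) = (1 + 2i, -1 - 3i).
A real fundamental pair from Re and Im of e^((3+i)t)v: X_1 = e^(3t)(cos(t)·(1,-1) + sin(t)·(-2,3)), X_2 = e^(3t)(sin(t)·(1,-1) - cos(t)·(-2,3)).
General solution: C_1X_1 + C_2X_2.

p(t) = -2C_1e^(3t)sin(t) + C_1e^(3t)cos(t) + C_2e^(3t)sin(t) + 2C_2e^(3t)cos(t), q(t) = 3C_1e^(3t)sin(t) - C_1e^(3t)cos(t) - C_2e^(3t)sin(t) - 3C_2e^(3t)cos(t)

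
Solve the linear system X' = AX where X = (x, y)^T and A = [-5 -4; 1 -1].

Coefficient matrix A = [[-5, -4], [1, -1]].
Characteristic polynomial det(A - λI) = λ^2 + 6λ + 9 = 0.
Single eigenvalue λ = -3 with algebraic multiplicity 2.
Eigenvector v = (-2,1); generalized eigenvector w with (A-λI)w=v is (1,0).
General solution: e^(-3t)[C_1·v + C_2·(t·v + w)].

x(t) = -2C_1e^(-3t) - 2C_2te^(-3t) + C_2e^(-3t), y(t) = C_1e^(-3t) + C_2te^(-3t)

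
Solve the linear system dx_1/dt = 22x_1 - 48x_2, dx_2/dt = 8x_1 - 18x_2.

x_1(t) = -2c_1e^(-2t) + 3c_2e^(6t), x_2(t) = -c_1e^(-2t) + c_2e^(6t)

Coefficient matrix A = [[22, -48], [8, -18]].
Characteristic polynomial det(A - λI) = λ^2 - 4λ - 12 = 0.
Eigenvalues λ = -2, 6.
For λ=-2: (A-λI) row 1 is [24, -48], so an eigenvector is (-2, -1).
For λ=6: (A-λI) row 1 is [16, -48], so an eigenvector is (3, 1).
General solution: c_1e^(-2t)(-2,-1) + c_2e^(6t)(3,1).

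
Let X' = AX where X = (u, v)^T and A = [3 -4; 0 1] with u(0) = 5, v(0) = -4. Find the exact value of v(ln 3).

-12

A = [[3,-4],[0,1]]; eigenvalues λ = 1, 3.
Eigenvectors: (-2,-1) for λ=1, (-1,0) for λ=3.
From the initial condition, c_1 = 4, c_2 = -13.
v(ln 3) = (4)(3^1)(-1) + (-13)(3^3)(0) = -12.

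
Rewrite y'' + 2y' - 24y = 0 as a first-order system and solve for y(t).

y(t) = C_1e^(-6t) + C_2e^(4t)

Let x_1 = y, x_2 = y'. Then x_1' = x_2 and x_2' = 24x_1 - 2x_2.
A = [[0,1],[24,-2]]; det(A-λI) = λ^2 + 2λ - 24.
Eigenvalues λ = -6, 4 with eigenvectors (1,-6), (1,4).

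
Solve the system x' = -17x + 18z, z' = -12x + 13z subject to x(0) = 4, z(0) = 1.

x(t) = -5e^(t) + 9e^(-5t), z(t) = -5e^(t) + 6e^(-5t)

Coefficient matrix A = [[-17, 18], [-12, 13]].
Characteristic polynomial det(A - λI) = λ^2 + 4λ - 5 = 0.
Eigenvalues λ = -5, 1.
For λ=-5: (A-λI) row 1 is [-12, 18], so an eigenvector is (-3, -2).
For λ=1: (A-λI) row 1 is [-18, 18], so an eigenvector is (1, 1).
General solution: C_1e^(-5t)(-3,-2) + C_2e^(t)(1,1).
Applying x(0)=4, z(0)=1 gives C_1=-3, C_2=-5.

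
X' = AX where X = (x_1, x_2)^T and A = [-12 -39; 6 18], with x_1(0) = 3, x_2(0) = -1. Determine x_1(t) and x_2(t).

x_1(t) = -2e^(3t)sin(3t) + 3e^(3t)cos(3t), x_2(t) = e^(3t)sin(3t) - e^(3t)cos(3t)

Coefficient matrix A = [[-12, -39], [6, 18]].
Characteristic polynomial det(A - λI) = λ^2 - 6λ + 18 = 0.
Eigenvalues λ = 3 ± 3i (complex conjugate pair).
For λ=3+3i: an eigenvector is (-3,1) - i(2,-1) = (-3 - 2i, 1 + i).
A real fundamental pair from Re and Im of e^((3+3i)t)v: X_1 = e^(3t)(cos(3t)·(-3,1) + sin(3t)·(2,-1)), X_2 = e^(3t)(sin(3t)·(-3,1) - cos(3t)·(2,-1)).
General solution: c_1X_1 + c_2X_2.
Applying x_1(0)=3, x_2(0)=-1 gives c_1=-1, c_2=0.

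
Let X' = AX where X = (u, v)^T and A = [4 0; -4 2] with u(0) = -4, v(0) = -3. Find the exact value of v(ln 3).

549

A = [[4,0],[-4,2]]; eigenvalues λ = 4, 2.
Eigenvectors: (-1,2) for λ=4, (0,-1) for λ=2.
From the initial condition, c_1 = 4, c_2 = 11.
v(ln 3) = (4)(3^4)(2) + (11)(3^2)(-1) = 549.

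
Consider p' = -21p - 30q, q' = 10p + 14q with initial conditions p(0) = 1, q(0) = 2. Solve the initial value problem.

Coefficient matrix A = [[-21, -30], [10, 14]].
Characteristic polynomial det(A - λI) = λ^2 + 7λ + 6 = 0.
Eigenvalues λ = -6, -1.
For λ=-6: (A-λI) row 1 is [-15, -30], so an eigenvector is (-2, 1).
For λ=-1: (A-λI) row 1 is [-20, -30], so an eigenvector is (3, -2).
General solution: C_1e^(-6t)(-2,1) + C_2e^(-t)(3,-2).
Applying p(0)=1, q(0)=2 gives C_1=-8, C_2=-5.

p(t) = -15e^(-t) + 16e^(-6t), q(t) = 10e^(-t) - 8e^(-6t)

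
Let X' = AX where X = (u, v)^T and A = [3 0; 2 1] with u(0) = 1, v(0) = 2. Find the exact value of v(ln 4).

A = [[3,0],[2,1]]; eigenvalues λ = 1, 3.
Eigenvectors: (0,-1) for λ=1, (1,1) for λ=3.
From the initial condition, c_1 = -1, c_2 = 1.
v(ln 4) = (-1)(4^1)(-1) + (1)(4^3)(1) = 68.

68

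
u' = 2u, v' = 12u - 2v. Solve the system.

u(t) = -K_1e^(2t), v(t) = -3K_1e^(2t) - K_2e^(-2t)

Coefficient matrix A = [[2, 0], [12, -2]].
Characteristic polynomial det(A - λI) = λ^2 - 4 = 0.
Eigenvalues λ = 2, -2.
For λ=2: (A-λI) row 2 is [12, -4], so an eigenvector is (-1, -3).
For λ=-2: (A-λI) row 1 is [4, 0], so an eigenvector is (0, -1).
General solution: K_1e^(2t)(-1,-3) + K_2e^(-2t)(0,-1).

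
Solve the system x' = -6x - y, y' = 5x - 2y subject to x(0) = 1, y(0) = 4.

x(t) = -6e^(-4t)sin(t) + e^(-4t)cos(t), y(t) = 13e^(-4t)sin(t) + 4e^(-4t)cos(t)

Coefficient matrix A = [[-6, -1], [5, -2]].
Characteristic polynomial det(A - λI) = λ^2 + 8λ + 17 = 0.
Eigenvalues λ = -4 ± i (complex conjugate pair).
For λ=-4+i: an eigenvector is (-1,2) - i(0,-1) = (-1, 2 + i).
A real fundamental pair from Re and Im of e^((-4+i)t)v: X_1 = e^(-4t)(cos(t)·(-1,2) + sin(t)·(0,-1)), X_2 = e^(-4t)(sin(t)·(-1,2) - cos(t)·(0,-1)).
General solution: K_1X_1 + K_2X_2.
Applying x(0)=1, y(0)=4 gives K_1=-1, K_2=6.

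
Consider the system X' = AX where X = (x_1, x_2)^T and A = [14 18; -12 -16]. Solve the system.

Coefficient matrix A = [[14, 18], [-12, -16]].
Characteristic polynomial det(A - λI) = λ^2 + 2λ - 8 = 0.
Eigenvalues λ = -4, 2.
For λ=-4: (A-λI) row 1 is [18, 18], so an eigenvector is (-1, 1).
For λ=2: (A-λI) row 1 is [12, 18], so an eigenvector is (-3, 2).
General solution: K_1e^(-4t)(-1,1) + K_2e^(2t)(-3,2).

x_1(t) = -K_1e^(-4t) - 3K_2e^(2t), x_2(t) = K_1e^(-4t) + 2K_2e^(2t)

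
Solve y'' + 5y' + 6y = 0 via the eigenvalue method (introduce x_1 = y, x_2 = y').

y(t) = C_1e^(-3t) + C_2e^(-2t)

Let x_1 = y, x_2 = y'. Then x_1' = x_2 and x_2' = -6x_1 - 5x_2.
A = [[0,1],[-6,-5]]; det(A-λI) = λ^2 + 5λ + 6.
Eigenvalues λ = -3, -2 with eigenvectors (1,-3), (1,-2).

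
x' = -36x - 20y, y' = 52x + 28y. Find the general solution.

Coefficient matrix A = [[-36, -20], [52, 28]].
Characteristic polynomial det(A - λI) = λ^2 + 8λ + 32 = 0.
Eigenvalues λ = -4 ± 4i (complex conjugate pair).
For λ=-4+4i: an eigenvector is (2,-3) - i(-1,2) = (2 + i, -3 - 2i).
A real fundamental pair from Re and Im of e^((-4+4i)t)v: X_1 = e^(-4t)(cos(4t)·(2,-3) + sin(4t)·(-1,2)), X_2 = e^(-4t)(sin(4t)·(2,-3) - cos(4t)·(-1,2)).
General solution: K_1X_1 + K_2X_2.

x(t) = -K_1e^(-4t)sin(4t) + 2K_1e^(-4t)cos(4t) + 2K_2e^(-4t)sin(4t) + K_2e^(-4t)cos(4t), y(t) = 2K_1e^(-4t)sin(4t) - 3K_1e^(-4t)cos(4t) - 3K_2e^(-4t)sin(4t) - 2K_2e^(-4t)cos(4t)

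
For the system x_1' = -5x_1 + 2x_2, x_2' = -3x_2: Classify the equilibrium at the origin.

stable node

A = [[-5,2],[0,-3]]; det(A-λI) = λ^2 + 8λ + 15.
λ = -3, -5: both negative.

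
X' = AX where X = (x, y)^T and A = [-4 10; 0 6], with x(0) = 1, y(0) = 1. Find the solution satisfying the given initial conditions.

x(t) = e^(6t), y(t) = e^(6t)

Coefficient matrix A = [[-4, 10], [0, 6]].
Characteristic polynomial det(A - λI) = λ^2 - 2λ - 24 = 0.
Eigenvalues λ = -4, 6.
For λ=-4: (A-λI) row 1 is [0, 10], so an eigenvector is (1, 0).
For λ=6: (A-λI) row 1 is [-10, 10], so an eigenvector is (-1, -1).
General solution: K_1e^(-4t)(1,0) + K_2e^(6t)(-1,-1).
Applying x(0)=1, y(0)=1 gives K_1=0, K_2=-1.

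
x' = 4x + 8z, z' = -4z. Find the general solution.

Coefficient matrix A = [[4, 8], [0, -4]].
Characteristic polynomial det(A - λI) = λ^2 - 16 = 0.
Eigenvalues λ = -4, 4.
For λ=-4: (A-λI) row 1 is [8, 8], so an eigenvector is (1, -1).
For λ=4: (A-λI) row 1 is [0, 8], so an eigenvector is (1, 0).
General solution: c_1e^(-4t)(1,-1) + c_2e^(4t)(1,0).

x(t) = c_1e^(-4t) + c_2e^(4t), z(t) = -c_1e^(-4t)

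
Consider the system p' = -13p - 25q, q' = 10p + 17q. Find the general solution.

Coefficient matrix A = [[-13, -25], [10, 17]].
Characteristic polynomial det(A - λI) = λ^2 - 4λ + 29 = 0.
Eigenvalues λ = 2 ± 5i (complex conjugate pair).
For λ=2+5i: an eigenvector is (1,-1) - i(2,-1) = (1 - 2i, -1 + i).
A real fundamental pair from Re and Im of e^((2+5i)t)v: X_1 = e^(2t)(cos(5t)·(1,-1) + sin(5t)·(2,-1)), X_2 = e^(2t)(sin(5t)·(1,-1) - cos(5t)·(2,-1)).
General solution: C_1X_1 + C_2X_2.

p(t) = 2C_1e^(2t)sin(5t) + C_1e^(2t)cos(5t) + C_2e^(2t)sin(5t) - 2C_2e^(2t)cos(5t), q(t) = -C_1e^(2t)sin(5t) - C_1e^(2t)cos(5t) - C_2e^(2t)sin(5t) + C_2e^(2t)cos(5t)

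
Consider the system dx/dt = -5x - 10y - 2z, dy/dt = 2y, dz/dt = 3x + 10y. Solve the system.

x(t) = c_1e^(-3t) - 2c_2e^(-2t) - 2c_3e^(2t), y(t) = c_3e^(2t), z(t) = -c_1e^(-3t) + 3c_2e^(-2t) + 2c_3e^(2t)

Coefficient matrix A = [[-5, -10, -2], [0, 2, 0], [3, 10, 0]].
det(A - λI) = 0 gives eigenvalues λ = -3, -2, 2.
For λ=-3: eigenvector (1,0,-1).
For λ=-2: eigenvector (-2,0,3).
For λ=2: eigenvector (-2,1,2).
General solution: c_1e^(-3t)(1,0,-1) + c_2e^(-2t)(-2,0,3) + c_3e^(2t)(-2,1,2).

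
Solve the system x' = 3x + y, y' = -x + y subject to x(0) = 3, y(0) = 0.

Coefficient matrix A = [[3, 1], [-1, 1]].
Characteristic polynomial det(A - λI) = λ^2 - 4λ + 4 = 0.
Single eigenvalue λ = 2 with algebraic multiplicity 2.
Eigenvector v = (-1,1); generalized eigenvector w with (A-λI)w=v is (-1,0).
General solution: e^(2t)[C_1·v + C_2·(t·v + w)].
Applying x(0)=3, y(0)=0 gives C_1=0, C_2=-3.

x(t) = 3te^(2t) + 3e^(2t), y(t) = -3te^(2t)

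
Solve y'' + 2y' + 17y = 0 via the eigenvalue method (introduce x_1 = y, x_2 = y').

y(t) = C_1e^(-t)cos(4t) + C_2e^(-t)sin(4t)

Let x_1 = y, x_2 = y'. Then x_1' = x_2 and x_2' = -17x_1 - 2x_2.
A = [[0,1],[-17,-2]]; det(A-λI) = λ^2 + 2λ + 17.
Eigenvalues λ = -1 ± 4i.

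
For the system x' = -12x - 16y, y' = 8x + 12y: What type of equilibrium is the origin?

saddle

A = [[-12,-16],[8,12]]; det(A-λI) = λ^2 - 16.
λ = -4, 4: opposite signs.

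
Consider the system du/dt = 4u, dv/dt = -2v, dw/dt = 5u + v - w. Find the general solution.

u(t) = C_1e^(4t), v(t) = C_2e^(-2t), w(t) = C_1e^(4t) - C_2e^(-2t) + C_3e^(-t)

Coefficient matrix A = [[4, 0, 0], [0, -2, 0], [5, 1, -1]].
det(A - λI) = 0 gives eigenvalues λ = 4, -2, -1.
For λ=4: eigenvector (1,0,1).
For λ=-2: eigenvector (0,1,-1).
For λ=-1: eigenvector (0,0,1).
General solution: C_1e^(4t)(1,0,1) + C_2e^(-2t)(0,1,-1) + C_3e^(-t)(0,0,1).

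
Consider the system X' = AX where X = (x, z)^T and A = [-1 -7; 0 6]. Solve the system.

Coefficient matrix A = [[-1, -7], [0, 6]].
Characteristic polynomial det(A - λI) = λ^2 - 5λ - 6 = 0.
Eigenvalues λ = -1, 6.
For λ=-1: (A-λI) row 1 is [0, -7], so an eigenvector is (-1, 0).
For λ=6: (A-λI) row 1 is [-7, -7], so an eigenvector is (1, -1).
General solution: c_1e^(-t)(-1,0) + c_2e^(6t)(1,-1).

x(t) = -c_1e^(-t) + c_2e^(6t), z(t) = -c_2e^(6t)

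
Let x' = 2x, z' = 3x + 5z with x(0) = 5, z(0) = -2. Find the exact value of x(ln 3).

45

A = [[2,0],[3,5]]; eigenvalues λ = 5, 2.
Eigenvectors: (0,-1) for λ=5, (1,-1) for λ=2.
From the initial condition, c_1 = -3, c_2 = 5.
x(ln 3) = (-3)(3^5)(0) + (5)(3^2)(1) = 45.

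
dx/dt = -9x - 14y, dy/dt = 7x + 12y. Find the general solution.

x(t) = -2c_1e^(-2t) + c_2e^(5t), y(t) = c_1e^(-2t) - c_2e^(5t)

Coefficient matrix A = [[-9, -14], [7, 12]].
Characteristic polynomial det(A - λI) = λ^2 - 3λ - 10 = 0.
Eigenvalues λ = -2, 5.
For λ=-2: (A-λI) row 1 is [-7, -14], so an eigenvector is (-2, 1).
For λ=5: (A-λI) row 1 is [-14, -14], so an eigenvector is (1, -1).
General solution: c_1e^(-2t)(-2,1) + c_2e^(5t)(1,-1).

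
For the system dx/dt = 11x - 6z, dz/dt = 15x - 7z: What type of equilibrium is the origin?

A = [[11,-6],[15,-7]]; det(A-λI) = λ^2 - 4λ + 13.
λ = 2 ± 3i: positive real part.

unstable spiral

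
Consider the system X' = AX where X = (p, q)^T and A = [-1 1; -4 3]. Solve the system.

Coefficient matrix A = [[-1, 1], [-4, 3]].
Characteristic polynomial det(A - λI) = λ^2 - 2λ + 1 = 0.
Single eigenvalue λ = 1 with algebraic multiplicity 2.
Eigenvector v = (-1,-2); generalized eigenvector w with (A-λI)w=v is (0,-1).
General solution: e^(t)[c_1·v + c_2·(t·v + w)].

p(t) = -c_1e^(t) - c_2te^(t), q(t) = -2c_1e^(t) - 2c_2te^(t) - c_2e^(t)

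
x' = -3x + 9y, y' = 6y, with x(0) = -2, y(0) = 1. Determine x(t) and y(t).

Coefficient matrix A = [[-3, 9], [0, 6]].
Characteristic polynomial det(A - λI) = λ^2 - 3λ - 18 = 0.
Eigenvalues λ = 6, -3.
For λ=6: (A-λI) row 1 is [-9, 9], so an eigenvector is (-1, -1).
For λ=-3: (A-λI) row 1 is [0, 9], so an eigenvector is (1, 0).
General solution: K_1e^(6t)(-1,-1) + K_2e^(-3t)(1,0).
Applying x(0)=-2, y(0)=1 gives K_1=-1, K_2=-3.

x(t) = e^(6t) - 3e^(-3t), y(t) = e^(6t)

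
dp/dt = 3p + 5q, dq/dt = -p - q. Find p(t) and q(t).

Coefficient matrix A = [[3, 5], [-1, -1]].
Characteristic polynomial det(A - λI) = λ^2 - 2λ + 2 = 0.
Eigenvalues λ = 1 ± i (complex conjugate pair).
For λ=1+i: an eigenvector is (1,0) - i(2,-1) = (1 - 2i, 0 + i).
A real fundamental pair from Re and Im of e^((1+i)t)v: X_1 = e^(t)(cos(t)·(1,0) + sin(t)·(2,-1)), X_2 = e^(t)(sin(t)·(1,0) - cos(t)·(2,-1)).
General solution: K_1X_1 + K_2X_2.

p(t) = 2K_1e^(t)sin(t) + K_1e^(t)cos(t) + K_2e^(t)sin(t) - 2K_2e^(t)cos(t), q(t) = -K_1e^(t)sin(t) + K_2e^(t)cos(t)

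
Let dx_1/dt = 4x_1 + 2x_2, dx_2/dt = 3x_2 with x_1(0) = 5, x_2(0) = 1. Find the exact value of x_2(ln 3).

27

A = [[4,2],[0,3]]; eigenvalues λ = 3, 4.
Eigenvectors: (-2,1) for λ=3, (1,0) for λ=4.
From the initial condition, c_1 = 1, c_2 = 7.
x_2(ln 3) = (1)(3^3)(1) + (7)(3^4)(0) = 27.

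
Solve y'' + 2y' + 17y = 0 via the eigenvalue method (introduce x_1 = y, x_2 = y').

y(t) = K_1e^(-t)cos(4t) + K_2e^(-t)sin(4t)

Let x_1 = y, x_2 = y'. Then x_1' = x_2 and x_2' = -17x_1 - 2x_2.
A = [[0,1],[-17,-2]]; det(A-λI) = λ^2 + 2λ + 17.
Eigenvalues λ = -1 ± 4i.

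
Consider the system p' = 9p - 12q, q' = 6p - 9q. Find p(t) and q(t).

p(t) = -2C_1e^(3t) - C_2e^(-3t), q(t) = -C_1e^(3t) - C_2e^(-3t)

Coefficient matrix A = [[9, -12], [6, -9]].
Characteristic polynomial det(A - λI) = λ^2 - 9 = 0.
Eigenvalues λ = 3, -3.
For λ=3: (A-λI) row 1 is [6, -12], so an eigenvector is (-2, -1).
For λ=-3: (A-λI) row 1 is [12, -12], so an eigenvector is (-1, -1).
General solution: C_1e^(3t)(-2,-1) + C_2e^(-3t)(-1,-1).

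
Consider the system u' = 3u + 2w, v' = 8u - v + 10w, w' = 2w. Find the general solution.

Coefficient matrix A = [[3, 0, 2], [8, -1, 10], [0, 0, 2]].
det(A - λI) = 0 gives eigenvalues λ = 3, -1, 2.
For λ=3: eigenvector (1,2,0).
For λ=-1: eigenvector (0,1,0).
For λ=2: eigenvector (-2,-2,1).
General solution: K_1e^(3t)(1,2,0) + K_2e^(-t)(0,1,0) + K_3e^(2t)(-2,-2,1).

u(t) = K_1e^(3t) - 2K_3e^(2t), v(t) = 2K_1e^(3t) + K_2e^(-t) - 2K_3e^(2t), w(t) = K_3e^(2t)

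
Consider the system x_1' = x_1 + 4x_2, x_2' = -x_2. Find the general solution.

Coefficient matrix A = [[1, 4], [0, -1]].
Characteristic polynomial det(A - λI) = λ^2 - 1 = 0.
Eigenvalues λ = -1, 1.
For λ=-1: (A-λI) row 1 is [2, 4], so an eigenvector is (2, -1).
For λ=1: (A-λI) row 1 is [0, 4], so an eigenvector is (1, 0).
General solution: C_1e^(-t)(2,-1) + C_2e^(t)(1,0).

x_1(t) = 2C_1e^(-t) + C_2e^(t), x_2(t) = -C_1e^(-t)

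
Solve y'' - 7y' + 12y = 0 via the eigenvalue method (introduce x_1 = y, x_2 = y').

y(t) = c_1e^(3t) + c_2e^(4t)

Let x_1 = y, x_2 = y'. Then x_1' = x_2 and x_2' = -12x_1 + 7x_2.
A = [[0,1],[-12,7]]; det(A-λI) = λ^2 - 7λ + 12.
Eigenvalues λ = 3, 4 with eigenvectors (1,3), (1,4).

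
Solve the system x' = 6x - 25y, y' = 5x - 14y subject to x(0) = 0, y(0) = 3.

x(t) = -15e^(-4t)sin(5t), y(t) = -6e^(-4t)sin(5t) + 3e^(-4t)cos(5t)

Coefficient matrix A = [[6, -25], [5, -14]].
Characteristic polynomial det(A - λI) = λ^2 + 8λ + 41 = 0.
Eigenvalues λ = -4 ± 5i (complex conjugate pair).
For λ=-4+5i: an eigenvector is (-1,0) - i(-2,-1) = (-1 + 2i, 0 + i).
A real fundamental pair from Re and Im of e^((-4+5i)t)v: X_1 = e^(-4t)(cos(5t)·(-1,0) + sin(5t)·(-2,-1)), X_2 = e^(-4t)(sin(5t)·(-1,0) - cos(5t)·(-2,-1)).
General solution: K_1X_1 + K_2X_2.
Applying x(0)=0, y(0)=3 gives K_1=6, K_2=3.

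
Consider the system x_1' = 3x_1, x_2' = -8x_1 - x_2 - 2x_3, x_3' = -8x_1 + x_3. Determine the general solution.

x_1(t) = C_2e^(3t), x_2(t) = C_1e^(-t) - C_3e^(t), x_3(t) = -4C_2e^(3t) + C_3e^(t)

Coefficient matrix A = [[3, 0, 0], [-8, -1, -2], [-8, 0, 1]].
det(A - λI) = 0 gives eigenvalues λ = -1, 3, 1.
For λ=-1: eigenvector (0,1,0).
For λ=3: eigenvector (1,0,-4).
For λ=1: eigenvector (0,-1,1).
General solution: C_1e^(-t)(0,1,0) + C_2e^(3t)(1,0,-4) + C_3e^(t)(0,-1,1).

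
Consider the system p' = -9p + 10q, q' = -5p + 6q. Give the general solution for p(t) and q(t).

Coefficient matrix A = [[-9, 10], [-5, 6]].
Characteristic polynomial det(A - λI) = λ^2 + 3λ - 4 = 0.
Eigenvalues λ = 1, -4.
For λ=1: (A-λI) row 1 is [-10, 10], so an eigenvector is (-1, -1).
For λ=-4: (A-λI) row 1 is [-5, 10], so an eigenvector is (2, 1).
General solution: c_1e^(t)(-1,-1) + c_2e^(-4t)(2,1).

p(t) = -c_1e^(t) + 2c_2e^(-4t), q(t) = -c_1e^(t) + c_2e^(-4t)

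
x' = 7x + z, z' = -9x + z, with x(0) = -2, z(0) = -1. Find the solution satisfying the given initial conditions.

Coefficient matrix A = [[7, 1], [-9, 1]].
Characteristic polynomial det(A - λI) = λ^2 - 8λ + 16 = 0.
Single eigenvalue λ = 4 with algebraic multiplicity 2.
Eigenvector v = (-1,3); generalized eigenvector w with (A-λI)w=v is (0,-1).
General solution: e^(4t)[C_1·v + C_2·(t·v + w)].
Applying x(0)=-2, z(0)=-1 gives C_1=2, C_2=7.

x(t) = -7te^(4t) - 2e^(4t), z(t) = 21te^(4t) - e^(4t)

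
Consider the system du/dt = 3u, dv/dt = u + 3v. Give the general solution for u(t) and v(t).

Coefficient matrix A = [[3, 0], [1, 3]].
Characteristic polynomial det(A - λI) = λ^2 - 6λ + 9 = 0.
Single eigenvalue λ = 3 with algebraic multiplicity 2.
Eigenvector v = (0,1); generalized eigenvector w with (A-λI)w=v is (1,2).
General solution: e^(3t)[K_1·v + K_2·(t·v + w)].

u(t) = K_2e^(3t), v(t) = K_1e^(3t) + K_2te^(3t) + 2K_2e^(3t)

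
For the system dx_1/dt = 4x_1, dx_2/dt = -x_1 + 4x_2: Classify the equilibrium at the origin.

unstable improper node

A = [[4,0],[-1,4]]; det(A-λI) = λ^2 - 8λ + 16.
repeated λ = 4 with a single eigenvector.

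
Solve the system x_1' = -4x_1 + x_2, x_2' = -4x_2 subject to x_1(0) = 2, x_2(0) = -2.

x_1(t) = -2te^(-4t) + 2e^(-4t), x_2(t) = -2e^(-4t)

Coefficient matrix A = [[-4, 1], [0, -4]].
Characteristic polynomial det(A - λI) = λ^2 + 8λ + 16 = 0.
Single eigenvalue λ = -4 with algebraic multiplicity 2.
Eigenvector v = (1,0); generalized eigenvector w with (A-λI)w=v is (2,1).
General solution: e^(-4t)[C_1·v + C_2·(t·v + w)].
Applying x_1(0)=2, x_2(0)=-2 gives C_1=6, C_2=-2.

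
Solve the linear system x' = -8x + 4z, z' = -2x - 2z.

Coefficient matrix A = [[-8, 4], [-2, -2]].
Characteristic polynomial det(A - λI) = λ^2 + 10λ + 24 = 0.
Eigenvalues λ = -6, -4.
For λ=-6: (A-λI) row 1 is [-2, 4], so an eigenvector is (2, 1).
For λ=-4: (A-λI) row 1 is [-4, 4], so an eigenvector is (1, 1).
General solution: c_1e^(-6t)(2,1) + c_2e^(-4t)(1,1).

x(t) = 2c_1e^(-6t) + c_2e^(-4t), z(t) = c_1e^(-6t) + c_2e^(-4t)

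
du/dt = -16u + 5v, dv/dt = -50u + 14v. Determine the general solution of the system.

u(t) = C_1e^(-t)sin(5t) - C_2e^(-t)cos(5t), v(t) = 3C_1e^(-t)sin(5t) + C_1e^(-t)cos(5t) + C_2e^(-t)sin(5t) - 3C_2e^(-t)cos(5t)

Coefficient matrix A = [[-16, 5], [-50, 14]].
Characteristic polynomial det(A - λI) = λ^2 + 2λ + 26 = 0.
Eigenvalues λ = -1 ± 5i (complex conjugate pair).
For λ=-1+5i: an eigenvector is (0,1) - i(1,3) = (0 - i, 1 - 3i).
A real fundamental pair from Re and Im of e^((-1+5i)t)v: X_1 = e^(-t)(cos(5t)·(0,1) + sin(5t)·(1,3)), X_2 = e^(-t)(sin(5t)·(0,1) - cos(5t)·(1,3)).
General solution: C_1X_1 + C_2X_2.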